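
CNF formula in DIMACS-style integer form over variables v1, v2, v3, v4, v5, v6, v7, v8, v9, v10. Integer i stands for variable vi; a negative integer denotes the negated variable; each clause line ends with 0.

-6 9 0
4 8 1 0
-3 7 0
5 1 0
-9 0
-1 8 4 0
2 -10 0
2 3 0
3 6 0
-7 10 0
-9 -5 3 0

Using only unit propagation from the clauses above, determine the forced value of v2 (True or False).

True

(~v9) stands alone — v9 = False.
(~v6 | v9): since v9 = False, the clause reduces to (~v6). v6 = False.
(v3 | v6): since v6 = False, the clause reduces to (v3). v3 = True.
(~v3 | v7) with v3 = True leaves only v7, so v7 = True.
In (v10 | ~v7), ~v7 is now false; v10 must hold, so v10 = True.
From (v2 | ~v10) and v10 = True: v2 = True.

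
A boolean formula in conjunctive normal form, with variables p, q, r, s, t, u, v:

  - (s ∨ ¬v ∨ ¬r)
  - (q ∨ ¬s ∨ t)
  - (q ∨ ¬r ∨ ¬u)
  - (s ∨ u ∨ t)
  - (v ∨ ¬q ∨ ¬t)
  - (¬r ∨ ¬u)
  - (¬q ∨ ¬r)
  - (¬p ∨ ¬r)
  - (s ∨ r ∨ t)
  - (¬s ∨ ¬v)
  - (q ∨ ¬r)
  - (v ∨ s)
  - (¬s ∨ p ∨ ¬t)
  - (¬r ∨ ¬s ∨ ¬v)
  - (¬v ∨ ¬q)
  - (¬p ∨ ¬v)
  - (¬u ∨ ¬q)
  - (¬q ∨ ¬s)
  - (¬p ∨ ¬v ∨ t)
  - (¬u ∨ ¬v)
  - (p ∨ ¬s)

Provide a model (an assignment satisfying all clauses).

p = T, q = F, r = F, s = T, t = T, u = T, v = F

Try p = True.
  then r is forced to False.
  then v is forced to False.
  then s is forced to True.
  then q is forced to False.
  then t is forced to True.
u is now unconstrained; take u = True.
Check each clause:
  1. (s ∨ ¬r ∨ ¬v) — ¬v is true.
  2. (t ∨ q ∨ ¬s) — t is true.
  3. (q ∨ ¬r ∨ ¬u) — ¬r is true.
  4. (u ∨ t ∨ s) — s is true.
  5. (v ∨ ¬q ∨ ¬t) — ¬q is true.
  6. (¬u ∨ ¬r) — ¬r is true.
  7. (¬r ∨ ¬q) — ¬r is true.
  8. (¬r ∨ ¬p) — ¬r is true.
  9. (r ∨ t ∨ s) — s is true.
  10. (¬v ∨ ¬s) — ¬v is true.
  11. (¬r ∨ q) — ¬r is true.
  12. (s ∨ v) — s is true.
  13. (¬t ∨ p ∨ ¬s) — p is true.
  14. (¬v ∨ ¬r ∨ ¬s) — ¬v is true.
  15. (¬q ∨ ¬v) — ¬v is true.
  16. (¬v ∨ ¬p) — ¬v is true.
  17. (¬q ∨ ¬u) — ¬q is true.
  18. (¬s ∨ ¬q) — ¬q is true.
  19. (¬v ∨ ¬p ∨ t) — ¬v is true.
  20. (¬v ∨ ¬u) — ¬v is true.
  21. (¬s ∨ p) — p is true.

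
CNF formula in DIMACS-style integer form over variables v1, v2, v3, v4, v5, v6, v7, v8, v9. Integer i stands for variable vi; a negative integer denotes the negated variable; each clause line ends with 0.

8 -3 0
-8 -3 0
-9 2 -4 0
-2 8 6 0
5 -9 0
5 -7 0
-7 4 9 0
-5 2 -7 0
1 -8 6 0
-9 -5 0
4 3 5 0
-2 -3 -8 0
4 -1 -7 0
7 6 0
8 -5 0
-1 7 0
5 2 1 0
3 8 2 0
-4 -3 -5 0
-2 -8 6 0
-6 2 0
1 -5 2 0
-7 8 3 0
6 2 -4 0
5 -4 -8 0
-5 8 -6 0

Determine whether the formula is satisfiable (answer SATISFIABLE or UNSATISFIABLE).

Branch on v1: take v1 = True.
  then v7 is forced to True.
  then v5 is forced to True.
  then v2 is forced to True.
  then v9 is forced to False.
  then v4 is forced to True.
  then v8 is forced to True.
  then v3 is forced to False.
  then v6 is forced to True.
So v1=T, v2=T, v3=F, v4=T, v5=T, v6=T, v7=T, v8=T, v9=F is a satisfying assignment.

SATISFIABLE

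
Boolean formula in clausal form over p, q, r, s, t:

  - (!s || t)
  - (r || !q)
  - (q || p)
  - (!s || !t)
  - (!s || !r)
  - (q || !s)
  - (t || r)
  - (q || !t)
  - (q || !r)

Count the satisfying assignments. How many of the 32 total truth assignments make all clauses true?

4

The models are:
  p=F q=T r=T s=F t=F
  p=F q=T r=T s=F t=T
  p=T q=T r=T s=F t=F
  p=T q=T r=T s=F t=T
That's 4 in total.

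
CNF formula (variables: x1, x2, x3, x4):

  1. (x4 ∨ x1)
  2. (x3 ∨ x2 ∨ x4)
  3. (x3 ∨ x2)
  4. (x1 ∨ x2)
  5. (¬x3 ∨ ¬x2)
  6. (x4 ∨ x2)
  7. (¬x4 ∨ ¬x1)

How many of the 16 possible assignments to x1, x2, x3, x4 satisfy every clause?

2

The models are:
  x1=0 x2=1 x3=0 x4=1
  x1=1 x2=1 x3=0 x4=0
That's 2 in total.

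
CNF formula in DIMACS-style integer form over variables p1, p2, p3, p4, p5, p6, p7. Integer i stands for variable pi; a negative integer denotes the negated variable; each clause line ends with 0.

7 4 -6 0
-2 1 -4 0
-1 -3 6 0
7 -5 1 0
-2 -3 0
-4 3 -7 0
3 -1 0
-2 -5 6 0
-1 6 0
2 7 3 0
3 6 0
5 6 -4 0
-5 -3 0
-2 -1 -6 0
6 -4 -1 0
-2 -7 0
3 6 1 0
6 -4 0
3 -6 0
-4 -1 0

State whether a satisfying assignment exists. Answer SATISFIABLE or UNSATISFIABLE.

SATISFIABLE

Set p1 = False and propagate.
Set p2 = False and propagate.
The remaining clauses are satisfied by p3 = True, p4 = False, p5 = False, p6 = False, p7 = False.
So p1=0, p2=0, p3=1, p4=0, p5=0, p6=0, p7=0 is a satisfying assignment.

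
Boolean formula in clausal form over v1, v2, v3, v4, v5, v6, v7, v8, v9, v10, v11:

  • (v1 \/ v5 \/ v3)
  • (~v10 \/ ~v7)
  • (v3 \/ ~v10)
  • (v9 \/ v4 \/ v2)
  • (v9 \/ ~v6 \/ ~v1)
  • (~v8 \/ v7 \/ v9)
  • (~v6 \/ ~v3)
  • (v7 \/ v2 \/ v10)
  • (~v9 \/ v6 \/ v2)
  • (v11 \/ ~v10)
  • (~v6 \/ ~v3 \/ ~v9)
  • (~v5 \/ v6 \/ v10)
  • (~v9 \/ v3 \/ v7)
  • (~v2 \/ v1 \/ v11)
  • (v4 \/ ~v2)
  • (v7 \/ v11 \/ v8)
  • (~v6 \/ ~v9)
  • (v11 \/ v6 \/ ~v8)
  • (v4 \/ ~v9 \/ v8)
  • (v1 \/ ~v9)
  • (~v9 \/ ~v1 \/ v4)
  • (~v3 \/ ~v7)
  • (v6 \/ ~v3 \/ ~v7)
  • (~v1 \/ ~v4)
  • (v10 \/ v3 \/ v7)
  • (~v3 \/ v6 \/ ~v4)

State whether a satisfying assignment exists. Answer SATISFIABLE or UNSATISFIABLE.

v11 occurs only positively in the remaining clauses — set v11 = True.
Branch on v1: take v1 = False.
  then v9 is forced to False.
For the remaining variables, v2 = False, v3 = False, v4 = True, v5 = True, v6 = True, v7 = True, v8 = False, v10 = False works.
Every clause has at least one true literal under this assignment.
So v1 = False, v2 = False, v3 = False, v4 = True, v5 = True, v6 = True, v7 = True, v8 = False, v9 = False, v10 = False, v11 = True is a satisfying assignment.

SATISFIABLE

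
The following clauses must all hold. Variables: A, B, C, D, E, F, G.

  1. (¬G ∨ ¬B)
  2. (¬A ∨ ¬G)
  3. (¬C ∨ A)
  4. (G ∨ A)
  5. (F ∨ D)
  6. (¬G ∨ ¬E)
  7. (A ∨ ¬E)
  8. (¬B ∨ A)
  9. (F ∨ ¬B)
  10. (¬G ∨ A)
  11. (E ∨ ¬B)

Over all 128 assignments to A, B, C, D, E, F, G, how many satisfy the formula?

16

Split on A, then G.
  A=T, G=T: a clause becomes empty — 0.
  A=T, G=F: C free; 8 ways for (B,D,E,F) × 2^1 = 16.
  A=F, G=T: a clause becomes empty — 0.
  A=F, G=F: a clause becomes empty — 0.
Total: 0 + 16 + 0 + 0 = 16.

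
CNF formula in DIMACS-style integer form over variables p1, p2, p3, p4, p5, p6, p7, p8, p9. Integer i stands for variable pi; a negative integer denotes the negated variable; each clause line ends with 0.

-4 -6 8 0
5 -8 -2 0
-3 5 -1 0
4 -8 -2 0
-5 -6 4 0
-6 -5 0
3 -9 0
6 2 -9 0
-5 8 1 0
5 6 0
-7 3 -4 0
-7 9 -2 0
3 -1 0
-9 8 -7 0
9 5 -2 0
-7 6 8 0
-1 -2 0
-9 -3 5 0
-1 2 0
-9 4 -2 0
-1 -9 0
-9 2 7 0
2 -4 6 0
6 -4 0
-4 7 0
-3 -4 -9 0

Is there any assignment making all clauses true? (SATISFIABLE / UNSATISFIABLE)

Set p1 = False and propagate.
Try p2 = False.
For the remaining variables, p3 = False, p4 = False, p5 = False, p6 = True, p7 = False, p8 = True, p9 = False works.
Every clause has at least one true literal under this assignment.
So p1 = F  p2 = F  p3 = F  p4 = F  p5 = F  p6 = T  p7 = F  p8 = T  p9 = F is a satisfying assignment.

SATISFIABLE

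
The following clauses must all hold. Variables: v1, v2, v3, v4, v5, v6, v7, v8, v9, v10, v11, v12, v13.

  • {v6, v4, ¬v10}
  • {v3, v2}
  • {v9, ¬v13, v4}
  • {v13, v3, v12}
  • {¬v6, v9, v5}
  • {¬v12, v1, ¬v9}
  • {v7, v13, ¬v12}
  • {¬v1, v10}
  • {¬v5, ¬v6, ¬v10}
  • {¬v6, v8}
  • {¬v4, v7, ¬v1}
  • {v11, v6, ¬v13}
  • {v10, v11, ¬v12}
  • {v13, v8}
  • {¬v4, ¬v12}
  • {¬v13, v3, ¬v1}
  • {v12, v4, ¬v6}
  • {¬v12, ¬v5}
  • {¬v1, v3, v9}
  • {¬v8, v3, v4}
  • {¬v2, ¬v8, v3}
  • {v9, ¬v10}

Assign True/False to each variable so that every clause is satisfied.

v3 occurs only positively in the remaining clauses — set v3 = True.
Branch on v1: take v1 = False.
The remaining clauses are satisfied by v2 = False, v4 = True, v5 = True, v6 = True, v7 = False, v8 = True, v9 = True, v10 = False, v11 = False, v12 = False, v13 = False.
Every clause has at least one true literal under this assignment.

v1 = False, v2 = False, v3 = True, v4 = True, v5 = True, v6 = True, v7 = False, v8 = True, v9 = True, v10 = False, v11 = False, v12 = False, v13 = False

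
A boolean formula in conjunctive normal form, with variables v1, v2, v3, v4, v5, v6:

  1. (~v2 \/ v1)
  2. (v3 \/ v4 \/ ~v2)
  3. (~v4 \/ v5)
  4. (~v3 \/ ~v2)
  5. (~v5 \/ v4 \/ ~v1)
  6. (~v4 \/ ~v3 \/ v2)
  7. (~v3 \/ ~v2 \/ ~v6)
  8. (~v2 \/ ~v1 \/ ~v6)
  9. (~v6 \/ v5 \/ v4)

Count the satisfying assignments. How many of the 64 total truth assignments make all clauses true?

Split on v2, then v4.
  v2=T, v4=T: remaining (v1,v3,v5,v6) ∈ {(T,F,T,F)} — 1.
  v2=T, v4=F: a clause becomes empty — 0.
  v2=F, v4=T: remaining (v1,v3,v5,v6) ∈ {(F,F,T,F); (F,F,T,T); (T,F,T,F); (T,F,T,T)} — 4.
  v2=F, v4=F: v3 free; 4 ways for (v1,v5,v6) × 2^1 = 8.
Total: 1 + 0 + 4 + 8 = 13.

13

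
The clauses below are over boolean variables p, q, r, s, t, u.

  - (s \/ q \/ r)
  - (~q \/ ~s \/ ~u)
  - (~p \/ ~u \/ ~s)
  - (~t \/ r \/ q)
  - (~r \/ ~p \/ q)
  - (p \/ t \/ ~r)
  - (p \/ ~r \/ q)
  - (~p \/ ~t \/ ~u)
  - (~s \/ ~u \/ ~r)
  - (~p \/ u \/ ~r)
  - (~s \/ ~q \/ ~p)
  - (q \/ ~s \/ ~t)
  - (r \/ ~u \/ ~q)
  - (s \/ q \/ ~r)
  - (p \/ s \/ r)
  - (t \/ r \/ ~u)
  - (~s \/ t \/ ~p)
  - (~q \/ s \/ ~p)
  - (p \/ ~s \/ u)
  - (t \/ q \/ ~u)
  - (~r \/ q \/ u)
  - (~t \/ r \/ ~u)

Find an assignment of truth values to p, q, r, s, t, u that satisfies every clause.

Set p = False and propagate.
Branch on q: take q = True.
Try r = True.
  then t is forced to True.
For the remaining variables, s = False, u = False works.

p=F  q=T  r=T  s=F  t=T  u=F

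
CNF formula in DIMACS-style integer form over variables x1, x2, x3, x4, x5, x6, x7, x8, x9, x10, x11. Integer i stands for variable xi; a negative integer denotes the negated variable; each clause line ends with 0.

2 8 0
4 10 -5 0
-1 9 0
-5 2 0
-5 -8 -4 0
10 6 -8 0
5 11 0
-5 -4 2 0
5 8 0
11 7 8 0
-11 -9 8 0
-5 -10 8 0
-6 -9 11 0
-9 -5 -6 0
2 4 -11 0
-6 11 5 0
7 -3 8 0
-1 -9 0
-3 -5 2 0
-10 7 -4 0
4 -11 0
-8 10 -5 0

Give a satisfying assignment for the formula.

x1=False, x2=True, x3=False, x4=True, x5=False, x6=True, x7=True, x8=True, x9=False, x10=False, x11=True

Pure literal: x1 appears only negated; assign x1 = False.
Pure literal: x2 appears only positively; assign x2 = True.
Try x3 = False.
Branch on x4: take x4 = True.
For the remaining variables, x5 = False, x6 = True, x7 = True, x8 = True, x9 = False, x10 = False, x11 = True works.
Check each clause:
  1. (x2 \/ x8) — x8 is true.
  2. (x4 \/ x10 \/ ~x5) — ~x5 is true.
  3. (x9 \/ ~x1) — ~x1 is true.
  4. (x2 \/ ~x5) — x2 is true.
  5. (~x4 \/ ~x5 \/ ~x8) — ~x5 is true.
  6. (x6 \/ x10 \/ ~x8) — x6 is true.
  7. (x11 \/ x5) — x11 is true.
  8. (x2 \/ ~x4 \/ ~x5) — x2 is true.
  9. (x5 \/ x8) — x8 is true.
  10. (x8 \/ x7 \/ x11) — x8 is true.
  11. (x8 \/ ~x9 \/ ~x11) — x8 is true.
  12. (~x5 \/ ~x10 \/ x8) — x8 is true.
  13. (~x9 \/ x11 \/ ~x6) — x11 is true.
  14. (~x9 \/ ~x6 \/ ~x5) — ~x5 is true.
  15. (x4 \/ x2 \/ ~x11) — x2 is true.
  16. (x5 \/ ~x6 \/ x11) — x11 is true.
  17. (~x3 \/ x8 \/ x7) — x8 is true.
  18. (~x1 \/ ~x9) — ~x1 is true.
  19. (~x3 \/ x2 \/ ~x5) — x2 is true.
  20. (x7 \/ ~x4 \/ ~x10) — ~x10 is true.
  21. (~x11 \/ x4) — x4 is true.
  22. (x10 \/ ~x5 \/ ~x8) — ~x5 is true.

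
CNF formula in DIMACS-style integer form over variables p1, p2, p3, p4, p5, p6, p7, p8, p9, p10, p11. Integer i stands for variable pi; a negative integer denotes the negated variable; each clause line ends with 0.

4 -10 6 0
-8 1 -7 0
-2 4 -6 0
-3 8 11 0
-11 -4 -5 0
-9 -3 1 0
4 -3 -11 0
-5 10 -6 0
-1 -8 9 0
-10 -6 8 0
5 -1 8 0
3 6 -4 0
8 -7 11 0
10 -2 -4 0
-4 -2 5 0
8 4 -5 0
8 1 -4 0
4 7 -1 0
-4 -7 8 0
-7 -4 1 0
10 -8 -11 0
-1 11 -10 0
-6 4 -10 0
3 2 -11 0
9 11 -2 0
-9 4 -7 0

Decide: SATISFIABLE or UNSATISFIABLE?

SATISFIABLE

Try p1 = True.
Try p2 = False.
For the remaining variables, p3 = True, p4 = True, p5 = False, p6 = True, p7 = False, p8 = True, p9 = True, p10 = True, p11 = True works.
Every clause has at least one true literal under this assignment.
So p1 = T, p2 = F, p3 = T, p4 = T, p5 = F, p6 = T, p7 = F, p8 = T, p9 = T, p10 = T, p11 = T is a satisfying assignment.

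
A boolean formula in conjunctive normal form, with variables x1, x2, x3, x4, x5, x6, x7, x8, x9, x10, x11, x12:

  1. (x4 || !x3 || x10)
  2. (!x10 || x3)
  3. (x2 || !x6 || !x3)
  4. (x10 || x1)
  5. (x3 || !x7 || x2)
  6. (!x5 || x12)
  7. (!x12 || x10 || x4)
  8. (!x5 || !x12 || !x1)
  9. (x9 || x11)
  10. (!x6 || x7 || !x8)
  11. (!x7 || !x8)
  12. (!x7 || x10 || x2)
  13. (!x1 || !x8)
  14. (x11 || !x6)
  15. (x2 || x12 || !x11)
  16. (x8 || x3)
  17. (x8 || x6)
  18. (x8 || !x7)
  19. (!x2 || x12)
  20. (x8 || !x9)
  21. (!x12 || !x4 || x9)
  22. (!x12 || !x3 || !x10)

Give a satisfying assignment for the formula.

x1=False  x2=False  x3=True  x4=False  x5=False  x6=False  x7=False  x8=True  x9=True  x10=True  x11=False  x12=False

x5 occurs only negated in the remaining clauses — set x5 = False.
Branch on x1: take x1 = False.
  then x10 is forced to True.
  then x3 is forced to True.
  then x12 is forced to False.
  then x2 is forced to False.
  then x6 is forced to False.
  then x11 is forced to False.
  then x9 is forced to True.
  then x8 is forced to True.
  then x7 is forced to False.
x4 is now unconstrained; take x4 = False.
Every clause has at least one true literal under this assignment.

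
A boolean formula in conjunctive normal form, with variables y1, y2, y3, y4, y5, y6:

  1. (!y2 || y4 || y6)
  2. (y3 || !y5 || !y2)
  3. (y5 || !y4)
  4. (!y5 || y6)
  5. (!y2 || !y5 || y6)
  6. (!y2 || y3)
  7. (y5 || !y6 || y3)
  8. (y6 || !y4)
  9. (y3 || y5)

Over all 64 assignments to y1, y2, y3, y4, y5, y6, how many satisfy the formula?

18

Case analysis on y5 and y6:
  y5=T, y6=T: y1, y4 free; 3 ways for (y2,y3) × 2^2 = 12.
  y5=T, y6=F: a clause becomes empty — 0.
  y5=F, y6=T: remaining (y1,y2,y3,y4) ∈ {(F,F,T,F); (F,T,T,F); (T,F,T,F); (T,T,T,F)} — 4.
  y5=F, y6=F: remaining (y1,y2,y3,y4) ∈ {(F,F,T,F); (T,F,T,F)} — 2.
Total: 12 + 0 + 4 + 2 = 18.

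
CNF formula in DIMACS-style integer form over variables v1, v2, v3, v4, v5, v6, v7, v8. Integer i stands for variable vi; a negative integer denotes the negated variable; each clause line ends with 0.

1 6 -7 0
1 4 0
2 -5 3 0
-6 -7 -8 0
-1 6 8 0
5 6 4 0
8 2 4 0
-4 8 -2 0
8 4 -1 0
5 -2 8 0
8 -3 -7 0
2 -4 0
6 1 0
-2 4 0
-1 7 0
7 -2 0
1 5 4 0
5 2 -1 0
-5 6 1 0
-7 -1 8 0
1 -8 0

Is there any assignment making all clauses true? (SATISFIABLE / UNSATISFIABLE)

Try v1 = True.
  then v7 is forced to True.
  then v8 is forced to True.
  then v6 is forced to False.
For the remaining variables, v2 = True, v3 = True, v4 = True, v5 = True works.
So v1=True, v2=True, v3=True, v4=True, v5=True, v6=False, v7=True, v8=True is a satisfying assignment.

SATISFIABLE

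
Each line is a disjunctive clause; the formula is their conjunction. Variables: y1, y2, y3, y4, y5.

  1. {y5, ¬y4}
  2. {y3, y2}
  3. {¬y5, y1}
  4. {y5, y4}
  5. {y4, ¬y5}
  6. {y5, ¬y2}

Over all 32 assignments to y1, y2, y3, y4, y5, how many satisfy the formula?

Satisfying assignments:
  y1=1 y2=0 y3=1 y4=1 y5=1
  y1=1 y2=1 y3=0 y4=1 y5=1
  y1=1 y2=1 y3=1 y4=1 y5=1
Count: 3.

3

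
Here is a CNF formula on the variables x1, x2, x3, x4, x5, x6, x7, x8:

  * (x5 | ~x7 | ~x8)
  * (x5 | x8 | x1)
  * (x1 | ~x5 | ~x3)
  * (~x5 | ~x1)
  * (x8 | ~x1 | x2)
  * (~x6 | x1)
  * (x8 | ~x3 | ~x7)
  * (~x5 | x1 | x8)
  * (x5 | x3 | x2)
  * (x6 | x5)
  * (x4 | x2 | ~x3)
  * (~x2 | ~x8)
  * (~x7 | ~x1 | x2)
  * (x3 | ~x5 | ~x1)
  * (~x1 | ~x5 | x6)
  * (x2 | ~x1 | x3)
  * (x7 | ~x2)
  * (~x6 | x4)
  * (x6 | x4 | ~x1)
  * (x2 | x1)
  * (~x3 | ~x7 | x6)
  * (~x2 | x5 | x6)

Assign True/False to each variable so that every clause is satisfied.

x1=1, x2=0, x3=1, x4=1, x5=0, x6=1, x7=0, x8=1

Check each clause:
  1. (x5 | ~x7 | ~x8) — ~x7 is true.
  2. (x1 | x8 | x5) — x8 is true.
  3. (x1 | ~x3 | ~x5) — x1 is true.
  4. (~x5 | ~x1) — ~x5 is true.
  5. (x2 | ~x1 | x8) — x8 is true.
  6. (~x6 | x1) — x1 is true.
  7. (~x7 | ~x3 | x8) — x8 is true.
  8. (~x5 | x1 | x8) — x8 is true.
  9. (x5 | x3 | x2) — x3 is true.
  10. (x6 | x5) — x6 is true.
  11. (x4 | x2 | ~x3) — x4 is true.
  12. (~x2 | ~x8) — ~x2 is true.
  13. (x2 | ~x1 | ~x7) — ~x7 is true.
  14. (~x5 | ~x1 | x3) — x3 is true.
  15. (~x5 | x6 | ~x1) — ~x5 is true.
  16. (x3 | x2 | ~x1) — x3 is true.
  17. (~x2 | x7) — ~x2 is true.
  18. (x4 | ~x6) — x4 is true.
  19. (x6 | ~x1 | x4) — x4 is true.
  20. (x2 | x1) — x1 is true.
  21. (x6 | ~x7 | ~x3) — ~x7 is true.
  22. (x5 | x6 | ~x2) — ~x2 is true.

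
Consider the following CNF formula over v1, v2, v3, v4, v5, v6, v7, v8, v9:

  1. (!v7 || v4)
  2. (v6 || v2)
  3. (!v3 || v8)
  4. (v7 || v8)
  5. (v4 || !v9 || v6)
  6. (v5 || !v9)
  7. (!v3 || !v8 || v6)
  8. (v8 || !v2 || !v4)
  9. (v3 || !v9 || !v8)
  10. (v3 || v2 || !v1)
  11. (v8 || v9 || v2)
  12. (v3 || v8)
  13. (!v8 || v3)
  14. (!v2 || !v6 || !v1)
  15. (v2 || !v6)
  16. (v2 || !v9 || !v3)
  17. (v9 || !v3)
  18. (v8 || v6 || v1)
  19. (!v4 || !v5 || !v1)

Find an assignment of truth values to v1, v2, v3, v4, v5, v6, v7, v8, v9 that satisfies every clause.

v1=F  v2=T  v3=T  v4=F  v5=T  v6=T  v7=F  v8=T  v9=T

Set v1 = False and propagate.
The remaining clauses are satisfied by v2 = True, v3 = True, v4 = False, v5 = True, v6 = True, v7 = False, v8 = True, v9 = True.
Check each clause:
  1. (!v7 || v4) — !v7 is true.
  2. (v2 || v6) — v2 is true.
  3. (!v3 || v8) — v8 is true.
  4. (v8 || v7) — v8 is true.
  5. (v6 || !v9 || v4) — v6 is true.
  6. (!v9 || v5) — v5 is true.
  7. (v6 || !v3 || !v8) — v6 is true.
  8. (!v4 || !v2 || v8) — v8 is true.
  9. (!v8 || !v9 || v3) — v3 is true.
  10. (v2 || v3 || !v1) — v2 is true.
  11. (v2 || v8 || v9) — v8 is true.
  12. (v8 || v3) — v8 is true.
  13. (v3 || !v8) — v3 is true.
  14. (!v6 || !v1 || !v2) — !v1 is true.
  15. (v2 || !v6) — v2 is true.
  16. (!v9 || v2 || !v3) — v2 is true.
  17. (v9 || !v3) — v9 is true.
  18. (v6 || v8 || v1) — v8 is true.
  19. (!v4 || !v5 || !v1) — !v4 is true.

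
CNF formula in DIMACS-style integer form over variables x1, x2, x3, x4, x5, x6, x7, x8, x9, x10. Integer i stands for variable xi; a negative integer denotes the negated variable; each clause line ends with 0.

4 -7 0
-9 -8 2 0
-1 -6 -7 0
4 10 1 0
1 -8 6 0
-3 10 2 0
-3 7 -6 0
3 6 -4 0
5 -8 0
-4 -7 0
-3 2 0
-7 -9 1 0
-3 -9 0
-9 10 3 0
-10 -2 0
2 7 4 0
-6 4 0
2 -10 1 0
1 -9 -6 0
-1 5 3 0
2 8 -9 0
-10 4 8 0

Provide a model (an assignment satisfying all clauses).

x1=False  x2=False  x3=False  x4=True  x5=True  x6=True  x7=False  x8=True  x9=False  x10=False

x5 occurs only positively in the remaining clauses — set x5 = True.
Pure literal: x9 appears only negated; assign x9 = False.
Branch on x1: take x1 = False.
For the remaining variables, x2 = False, x3 = False, x4 = True, x6 = True, x7 = False, x8 = True, x10 = False works.
Check each clause:
  1. (~x7 \/ x4) — ~x7 is true.
  2. (~x8 \/ ~x9 \/ x2) — ~x9 is true.
  3. (~x6 \/ ~x1 \/ ~x7) — ~x7 is true.
  4. (x1 \/ x10 \/ x4) — x4 is true.
  5. (x6 \/ x1 \/ ~x8) — x6 is true.
  6. (x2 \/ x10 \/ ~x3) — ~x3 is true.
  7. (~x3 \/ ~x6 \/ x7) — ~x3 is true.
  8. (~x4 \/ x3 \/ x6) — x6 is true.
  9. (x5 \/ ~x8) — x5 is true.
  10. (~x7 \/ ~x4) — ~x7 is true.
  11. (x2 \/ ~x3) — ~x3 is true.
  12. (x1 \/ ~x9 \/ ~x7) — ~x7 is true.
  13. (~x3 \/ ~x9) — ~x3 is true.
  14. (~x9 \/ x3 \/ x10) — ~x9 is true.
  15. (~x2 \/ ~x10) — ~x2 is true.
  16. (x4 \/ x7 \/ x2) — x4 is true.
  17. (x4 \/ ~x6) — x4 is true.
  18. (x1 \/ x2 \/ ~x10) — ~x10 is true.
  19. (x1 \/ ~x9 \/ ~x6) — ~x9 is true.
  20. (x5 \/ x3 \/ ~x1) — x5 is true.
  21. (x8 \/ ~x9 \/ x2) — x8 is true.
  22. (x8 \/ x4 \/ ~x10) — x8 is true.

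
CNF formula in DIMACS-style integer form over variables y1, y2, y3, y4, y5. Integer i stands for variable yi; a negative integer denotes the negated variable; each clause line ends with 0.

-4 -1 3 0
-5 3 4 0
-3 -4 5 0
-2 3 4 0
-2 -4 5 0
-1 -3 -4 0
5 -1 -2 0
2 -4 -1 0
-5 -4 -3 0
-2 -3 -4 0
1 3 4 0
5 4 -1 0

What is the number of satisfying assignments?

Case analysis on y4 and y3:
  y4=T, y3=T: a clause becomes empty — 0.
  y4=T, y3=F: remaining (y1,y2,y5) ∈ {(F,F,F); (F,F,T); (F,T,T)} — 3.
  y4=F, y3=T: y2 free; 3 ways for (y1,y5) × 2^1 = 6.
  y4=F, y3=F: a clause becomes empty — 0.
Total: 0 + 3 + 6 + 0 = 9.

9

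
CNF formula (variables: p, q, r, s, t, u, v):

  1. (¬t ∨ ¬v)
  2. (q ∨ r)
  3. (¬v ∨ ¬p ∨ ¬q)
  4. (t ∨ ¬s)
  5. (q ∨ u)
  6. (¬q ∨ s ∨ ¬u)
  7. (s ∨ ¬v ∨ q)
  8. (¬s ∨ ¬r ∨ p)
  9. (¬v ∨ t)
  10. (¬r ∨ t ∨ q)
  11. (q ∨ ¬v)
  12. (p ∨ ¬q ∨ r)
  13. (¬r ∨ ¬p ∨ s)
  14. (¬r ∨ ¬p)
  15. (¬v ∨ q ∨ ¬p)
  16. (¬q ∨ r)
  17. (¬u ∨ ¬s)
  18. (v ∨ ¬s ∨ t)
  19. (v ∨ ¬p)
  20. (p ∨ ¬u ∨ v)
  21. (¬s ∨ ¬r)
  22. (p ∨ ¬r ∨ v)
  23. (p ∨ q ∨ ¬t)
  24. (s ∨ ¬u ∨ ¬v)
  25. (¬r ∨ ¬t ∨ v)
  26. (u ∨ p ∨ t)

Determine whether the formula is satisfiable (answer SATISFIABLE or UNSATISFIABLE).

v = True:
  propagation gives t=False; an empty clause results — contradiction.
v = False:
  propagation gives p=False, u=False, q=True, r=True; an empty clause results — contradiction.
Every branch closes, so no satisfying assignment exists.

UNSATISFIABLE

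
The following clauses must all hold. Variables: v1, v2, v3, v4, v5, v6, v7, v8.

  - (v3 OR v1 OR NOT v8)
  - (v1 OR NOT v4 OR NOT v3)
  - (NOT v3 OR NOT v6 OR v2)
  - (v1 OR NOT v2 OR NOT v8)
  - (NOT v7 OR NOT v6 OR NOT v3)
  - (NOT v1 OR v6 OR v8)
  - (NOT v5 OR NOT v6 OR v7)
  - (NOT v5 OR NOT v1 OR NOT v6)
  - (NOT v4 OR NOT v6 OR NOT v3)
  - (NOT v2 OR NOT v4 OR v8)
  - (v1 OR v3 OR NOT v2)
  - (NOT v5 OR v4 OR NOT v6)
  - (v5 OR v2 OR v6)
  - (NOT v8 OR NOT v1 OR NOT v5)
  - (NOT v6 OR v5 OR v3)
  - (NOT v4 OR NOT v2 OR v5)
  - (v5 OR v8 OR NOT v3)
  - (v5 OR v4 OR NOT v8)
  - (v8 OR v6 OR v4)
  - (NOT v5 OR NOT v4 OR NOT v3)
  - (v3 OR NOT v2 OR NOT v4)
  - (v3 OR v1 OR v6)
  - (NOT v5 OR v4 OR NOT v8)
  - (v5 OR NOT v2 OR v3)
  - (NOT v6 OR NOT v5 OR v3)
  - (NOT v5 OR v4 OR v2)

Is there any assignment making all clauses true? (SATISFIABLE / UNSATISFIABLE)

UNSATISFIABLE

v5 = True:
  v3 = True:
    propagation gives v4=False, v6=False, v8=True; an empty clause results — contradiction.
  v3 = False:
    propagation gives v6=False, v1=True, v8=True; an empty clause results — contradiction.
v5 = False:
  v3 = True:
    propagation gives v8=True, v4=True, v1=True, v6=False; an empty clause results — contradiction.
  v3 = False:
    propagation gives v6=False, v2=True; an empty clause results — contradiction.
Every branch closes, so no satisfying assignment exists.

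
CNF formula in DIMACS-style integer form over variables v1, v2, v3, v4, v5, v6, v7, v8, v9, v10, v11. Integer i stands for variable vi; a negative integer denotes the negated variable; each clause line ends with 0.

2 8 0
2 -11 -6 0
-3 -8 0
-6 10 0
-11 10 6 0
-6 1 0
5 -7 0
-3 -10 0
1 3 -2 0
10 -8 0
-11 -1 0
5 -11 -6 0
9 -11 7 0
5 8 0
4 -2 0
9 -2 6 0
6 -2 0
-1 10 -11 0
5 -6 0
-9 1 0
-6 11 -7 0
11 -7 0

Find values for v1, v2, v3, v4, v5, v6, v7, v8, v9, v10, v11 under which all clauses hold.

Try v1 = True.
  then v11 is forced to False.
  then v7 is forced to False.
Branch on v2: take v2 = False.
  then v8 is forced to True.
  then v3 is forced to False.
  then v10 is forced to True.
The remaining clauses are satisfied by v4 = False, v5 = False, v6 = False, v9 = False.

v1 = True, v2 = False, v3 = False, v4 = False, v5 = False, v6 = False, v7 = False, v8 = True, v9 = False, v10 = True, v11 = False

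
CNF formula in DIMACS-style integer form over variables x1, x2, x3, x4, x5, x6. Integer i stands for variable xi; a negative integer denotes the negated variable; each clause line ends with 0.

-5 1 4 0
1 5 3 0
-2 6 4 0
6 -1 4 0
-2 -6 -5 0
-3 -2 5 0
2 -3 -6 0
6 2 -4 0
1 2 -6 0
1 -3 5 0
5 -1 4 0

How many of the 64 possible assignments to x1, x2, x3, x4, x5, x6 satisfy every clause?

9

Split on x1, then x2.
  x1=T, x2=T: remaining (x3,x4,x5,x6) ∈ {(F,T,F,F); (F,T,F,T); (F,T,T,F); (T,T,T,F)} — 4.
  x1=T, x2=F: remaining (x3,x4,x5,x6) ∈ {(F,F,T,T); (F,T,F,T); (F,T,T,T)} — 3.
  x1=F, x2=T: remaining (x3,x4,x5,x6) ∈ {(F,T,T,F); (T,T,T,F)} — 2.
  x1=F, x2=F: a clause becomes empty — 0.
Total: 4 + 3 + 2 + 0 = 9.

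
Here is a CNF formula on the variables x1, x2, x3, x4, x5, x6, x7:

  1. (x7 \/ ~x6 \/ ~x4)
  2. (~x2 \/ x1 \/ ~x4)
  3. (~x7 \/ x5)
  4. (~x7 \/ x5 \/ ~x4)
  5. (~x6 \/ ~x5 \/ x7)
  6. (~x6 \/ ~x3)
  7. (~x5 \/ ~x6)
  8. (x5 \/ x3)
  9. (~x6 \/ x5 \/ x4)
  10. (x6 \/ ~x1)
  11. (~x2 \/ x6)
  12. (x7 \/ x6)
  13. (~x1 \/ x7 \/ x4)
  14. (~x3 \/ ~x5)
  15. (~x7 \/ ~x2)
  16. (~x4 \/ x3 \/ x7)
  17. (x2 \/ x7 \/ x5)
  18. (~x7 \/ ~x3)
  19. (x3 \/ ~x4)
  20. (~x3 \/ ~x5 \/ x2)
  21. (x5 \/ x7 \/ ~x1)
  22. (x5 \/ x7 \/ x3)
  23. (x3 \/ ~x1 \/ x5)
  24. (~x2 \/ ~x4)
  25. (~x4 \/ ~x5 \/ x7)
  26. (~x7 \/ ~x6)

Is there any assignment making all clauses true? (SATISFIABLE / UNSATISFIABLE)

SATISFIABLE

Try x1 = False.
Branch on x2: take x2 = False.
Branch on x3: take x3 = False.
  then x5 is forced to True.
  then x6 is forced to False.
  then x7 is forced to True.
  then x4 is forced to False.
Every clause has at least one true literal under this assignment.
So x1=F, x2=F, x3=F, x4=F, x5=T, x6=F, x7=T is a satisfying assignment.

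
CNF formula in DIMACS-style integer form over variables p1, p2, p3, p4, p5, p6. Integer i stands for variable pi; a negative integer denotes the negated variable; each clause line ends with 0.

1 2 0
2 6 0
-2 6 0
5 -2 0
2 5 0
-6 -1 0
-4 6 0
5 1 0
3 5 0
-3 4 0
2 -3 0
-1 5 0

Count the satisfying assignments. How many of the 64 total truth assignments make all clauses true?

The models are:
  p1=F p2=T p3=F p4=F p5=T p6=T
  p1=F p2=T p3=F p4=T p5=T p6=T
  p1=F p2=T p3=T p4=T p5=T p6=T
Count: 3.

3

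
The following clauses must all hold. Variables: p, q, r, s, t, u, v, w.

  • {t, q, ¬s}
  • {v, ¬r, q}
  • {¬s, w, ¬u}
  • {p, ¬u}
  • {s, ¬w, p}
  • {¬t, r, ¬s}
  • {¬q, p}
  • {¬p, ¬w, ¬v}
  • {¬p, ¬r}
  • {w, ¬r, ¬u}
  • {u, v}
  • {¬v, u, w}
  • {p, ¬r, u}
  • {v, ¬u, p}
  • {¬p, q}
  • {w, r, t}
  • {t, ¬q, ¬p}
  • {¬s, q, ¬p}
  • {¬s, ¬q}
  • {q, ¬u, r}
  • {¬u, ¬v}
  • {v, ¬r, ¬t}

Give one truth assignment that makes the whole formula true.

p = 1, q = 1, r = 0, s = 0, t = 1, u = 1, v = 0, w = 0

Try p = True.
  then r is forced to False.
  then q is forced to True.
  then t is forced to True.
  then s is forced to False.
Try u = True.
  then v is forced to False.
w is now unconstrained; take w = False.
Every clause has at least one true literal under this assignment.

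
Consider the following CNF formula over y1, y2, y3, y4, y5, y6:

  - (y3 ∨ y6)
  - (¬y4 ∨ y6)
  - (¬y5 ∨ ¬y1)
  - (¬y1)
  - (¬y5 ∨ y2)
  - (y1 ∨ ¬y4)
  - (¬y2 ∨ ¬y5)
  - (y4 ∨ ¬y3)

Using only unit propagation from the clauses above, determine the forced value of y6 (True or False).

True

(¬y1) is a unit clause: y1 = False.
(¬y4 ∨ y1): since y1 = False, the clause reduces to (¬y4). y4 = False.
From (¬y3 ∨ y4) and y4 = False: y3 = False.
(y6 ∨ y3): since y3 = False, the clause reduces to (y6). y6 = True.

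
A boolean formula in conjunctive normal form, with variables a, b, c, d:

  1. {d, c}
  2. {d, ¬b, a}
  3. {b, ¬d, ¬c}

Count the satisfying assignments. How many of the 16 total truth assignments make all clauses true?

9

Split on d, then b.
  d=T, b=T: remaining (a,c) ∈ {(F,F); (F,T); (T,F); (T,T)} — 4.
  d=T, b=F: remaining (a,c) ∈ {(F,F); (T,F)} — 2.
  d=F, b=T: remaining (a,c) ∈ {(T,T)} — 1.
  d=F, b=F: remaining (a,c) ∈ {(F,T); (T,T)} — 2.
Total: 4 + 2 + 1 + 2 = 9.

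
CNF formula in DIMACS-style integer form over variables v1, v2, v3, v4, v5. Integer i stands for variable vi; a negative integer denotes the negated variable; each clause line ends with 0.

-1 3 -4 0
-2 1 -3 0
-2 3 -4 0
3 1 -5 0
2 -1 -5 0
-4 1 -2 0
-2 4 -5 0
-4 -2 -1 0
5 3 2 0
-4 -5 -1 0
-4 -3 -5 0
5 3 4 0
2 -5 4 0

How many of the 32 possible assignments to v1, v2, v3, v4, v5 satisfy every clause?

5

Satisfying assignments:
  v1=0 v2=0 v3=1 v4=0 v5=0
  v1=0 v2=0 v3=1 v4=1 v5=0
  v1=1 v2=0 v3=1 v4=0 v5=0
  v1=1 v2=0 v3=1 v4=1 v5=0
  v1=1 v2=1 v3=1 v4=0 v5=0
That's 5 in total.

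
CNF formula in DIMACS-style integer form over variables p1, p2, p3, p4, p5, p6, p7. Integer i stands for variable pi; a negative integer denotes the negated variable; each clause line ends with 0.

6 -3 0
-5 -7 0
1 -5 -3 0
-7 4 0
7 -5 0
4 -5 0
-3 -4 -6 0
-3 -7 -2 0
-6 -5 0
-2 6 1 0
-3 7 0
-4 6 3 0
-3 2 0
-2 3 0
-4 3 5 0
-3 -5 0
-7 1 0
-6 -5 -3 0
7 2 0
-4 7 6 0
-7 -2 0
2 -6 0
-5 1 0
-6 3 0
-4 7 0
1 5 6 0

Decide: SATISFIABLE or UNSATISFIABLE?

UNSATISFIABLE

p3 = True:
  propagation gives p6=True, p4=False, p7=False; an empty clause results — contradiction.
p3 = False:
  propagation gives p2=False, p7=True, p5=False, p4=True; an empty clause results — contradiction.
Every branch closes, so no satisfying assignment exists.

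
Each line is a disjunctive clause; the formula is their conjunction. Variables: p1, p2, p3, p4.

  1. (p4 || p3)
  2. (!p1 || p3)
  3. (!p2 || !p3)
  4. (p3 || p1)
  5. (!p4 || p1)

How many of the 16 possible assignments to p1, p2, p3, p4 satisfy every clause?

3

The models are:
  p1=F p2=F p3=T p4=F
  p1=T p2=F p3=T p4=F
  p1=T p2=F p3=T p4=T
Count: 3.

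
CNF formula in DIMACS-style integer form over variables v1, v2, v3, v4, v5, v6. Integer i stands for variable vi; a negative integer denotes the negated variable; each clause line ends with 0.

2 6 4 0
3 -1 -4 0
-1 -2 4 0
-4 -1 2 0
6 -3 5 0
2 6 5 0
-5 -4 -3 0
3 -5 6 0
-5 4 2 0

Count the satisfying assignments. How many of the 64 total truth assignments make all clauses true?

18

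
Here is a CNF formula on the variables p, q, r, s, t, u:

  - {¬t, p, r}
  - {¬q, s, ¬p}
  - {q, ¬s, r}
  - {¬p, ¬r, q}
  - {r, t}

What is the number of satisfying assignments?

Case analysis on r and p:
  r=T, p=T: remaining (q,s,t,u) ∈ {(T,T,F,F); (T,T,F,T); (T,T,T,F); (T,T,T,T)} — 4.
  r=T, p=F: q, s, t, u free → 2^4 = 16.
  r=F, p=T: remaining (q,s,t,u) ∈ {(F,F,T,F); (F,F,T,T); (T,T,T,F); (T,T,T,T)} — 4.
  r=F, p=F: a clause becomes empty — 0.
Total: 4 + 16 + 4 + 0 = 24.

24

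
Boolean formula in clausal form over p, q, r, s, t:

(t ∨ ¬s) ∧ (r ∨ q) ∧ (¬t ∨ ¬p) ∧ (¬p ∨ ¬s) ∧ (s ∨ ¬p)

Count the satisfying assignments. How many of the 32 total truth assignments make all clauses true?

Split on p, then s.
  p=1, s=1: a clause becomes empty — 0.
  p=1, s=0: a clause becomes empty — 0.
  p=0, s=1: remaining (q,r,t) ∈ {(0,1,1); (1,0,1); (1,1,1)} — 3.
  p=0, s=0: t free; 3 ways for (q,r) × 2^1 = 6.
Total: 0 + 0 + 3 + 6 = 9.

9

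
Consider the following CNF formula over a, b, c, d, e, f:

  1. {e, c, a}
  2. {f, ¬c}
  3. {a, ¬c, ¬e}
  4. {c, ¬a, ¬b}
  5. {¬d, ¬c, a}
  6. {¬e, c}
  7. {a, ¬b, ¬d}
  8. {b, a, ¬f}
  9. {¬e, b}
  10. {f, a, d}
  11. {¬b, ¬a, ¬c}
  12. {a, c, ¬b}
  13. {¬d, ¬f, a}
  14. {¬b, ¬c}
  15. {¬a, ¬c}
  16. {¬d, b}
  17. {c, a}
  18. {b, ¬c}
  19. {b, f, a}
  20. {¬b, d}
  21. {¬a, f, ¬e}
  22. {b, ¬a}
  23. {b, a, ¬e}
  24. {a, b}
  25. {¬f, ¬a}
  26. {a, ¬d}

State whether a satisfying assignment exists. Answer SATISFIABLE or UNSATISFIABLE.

a = True:
  propagation gives c=False, b=False; an empty clause results — contradiction.
a = False:
  propagation gives c=True, f=True, e=False, d=False; an empty clause results — contradiction.
Every branch closes, so no satisfying assignment exists.

UNSATISFIABLE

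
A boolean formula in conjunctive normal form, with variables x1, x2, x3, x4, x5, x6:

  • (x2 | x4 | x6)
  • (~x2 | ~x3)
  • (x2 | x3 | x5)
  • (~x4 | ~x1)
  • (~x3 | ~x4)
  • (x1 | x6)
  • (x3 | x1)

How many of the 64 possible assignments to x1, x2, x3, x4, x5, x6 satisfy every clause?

9

Split on x3, then x1.
  x3=1, x1=1: remaining (x2,x4,x5,x6) ∈ {(0,0,0,1); (0,0,1,1)} — 2.
  x3=1, x1=0: remaining (x2,x4,x5,x6) ∈ {(0,0,0,1); (0,0,1,1)} — 2.
  x3=0, x1=1: 5 of the 16 assignments to (x2,x4,x5,x6) work.
  x3=0, x1=0: a clause becomes empty — 0.
Total: 2 + 2 + 5 + 0 = 9.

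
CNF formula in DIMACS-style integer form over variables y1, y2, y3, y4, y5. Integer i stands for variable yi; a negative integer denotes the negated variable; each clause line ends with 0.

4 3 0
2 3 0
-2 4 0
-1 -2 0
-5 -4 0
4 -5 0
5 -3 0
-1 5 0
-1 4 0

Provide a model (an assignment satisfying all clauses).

y1=False  y2=True  y3=False  y4=True  y5=False

Pure literal: y1 appears only negated; assign y1 = False.
Try y2 = True.
  then y4 is forced to True.
  then y5 is forced to False.
  then y3 is forced to False.
Every clause has at least one true literal under this assignment.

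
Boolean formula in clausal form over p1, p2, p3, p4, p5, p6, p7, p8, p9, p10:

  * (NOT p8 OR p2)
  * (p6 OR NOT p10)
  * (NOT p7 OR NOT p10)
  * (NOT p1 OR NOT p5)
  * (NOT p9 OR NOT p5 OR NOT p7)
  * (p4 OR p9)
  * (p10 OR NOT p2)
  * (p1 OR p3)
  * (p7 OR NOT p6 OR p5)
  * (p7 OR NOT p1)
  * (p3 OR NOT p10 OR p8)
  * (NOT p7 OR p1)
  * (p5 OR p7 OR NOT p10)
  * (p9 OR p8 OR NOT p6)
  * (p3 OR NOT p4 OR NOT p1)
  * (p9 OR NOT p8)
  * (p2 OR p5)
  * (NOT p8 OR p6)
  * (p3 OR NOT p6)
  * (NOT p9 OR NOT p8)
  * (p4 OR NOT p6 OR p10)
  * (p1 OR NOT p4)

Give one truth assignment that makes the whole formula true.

p1 = F, p2 = T, p3 = T, p4 = F, p5 = T, p6 = T, p7 = F, p8 = F, p9 = T, p10 = T

Check each clause:
  1. (p2 OR NOT p8) — NOT p8 is true.
  2. (p6 OR NOT p10) — p6 is true.
  3. (NOT p10 OR NOT p7) — NOT p7 is true.
  4. (NOT p5 OR NOT p1) — NOT p1 is true.
  5. (NOT p7 OR NOT p5 OR NOT p9) — NOT p7 is true.
  6. (p9 OR p4) — p9 is true.
  7. (NOT p2 OR p10) — p10 is true.
  8. (p1 OR p3) — p3 is true.
  9. (NOT p6 OR p5 OR p7) — p5 is true.
  10. (p7 OR NOT p1) — NOT p1 is true.
  11. (p3 OR NOT p10 OR p8) — p3 is true.
  12. (p1 OR NOT p7) — NOT p7 is true.
  13. (p5 OR NOT p10 OR p7) — p5 is true.
  14. (p8 OR p9 OR NOT p6) — p9 is true.
  15. (NOT p4 OR NOT p1 OR p3) — p3 is true.
  16. (NOT p8 OR p9) — NOT p8 is true.
  17. (p2 OR p5) — p2 is true.
  18. (p6 OR NOT p8) — NOT p8 is true.
  19. (NOT p6 OR p3) — p3 is true.
  20. (NOT p9 OR NOT p8) — NOT p8 is true.
  21. (p10 OR p4 OR NOT p6) — p10 is true.
  22. (p1 OR NOT p4) — NOT p4 is true.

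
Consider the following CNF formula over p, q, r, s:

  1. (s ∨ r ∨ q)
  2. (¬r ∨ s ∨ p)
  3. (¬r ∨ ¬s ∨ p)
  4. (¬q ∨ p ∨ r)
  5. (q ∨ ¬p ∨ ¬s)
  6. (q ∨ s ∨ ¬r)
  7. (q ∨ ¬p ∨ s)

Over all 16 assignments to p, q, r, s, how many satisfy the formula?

5

The models are:
  p=F q=F r=F s=T
  p=T q=T r=F s=F
  p=T q=T r=F s=T
  p=T q=T r=T s=F
  p=T q=T r=T s=T
That's 5 in total.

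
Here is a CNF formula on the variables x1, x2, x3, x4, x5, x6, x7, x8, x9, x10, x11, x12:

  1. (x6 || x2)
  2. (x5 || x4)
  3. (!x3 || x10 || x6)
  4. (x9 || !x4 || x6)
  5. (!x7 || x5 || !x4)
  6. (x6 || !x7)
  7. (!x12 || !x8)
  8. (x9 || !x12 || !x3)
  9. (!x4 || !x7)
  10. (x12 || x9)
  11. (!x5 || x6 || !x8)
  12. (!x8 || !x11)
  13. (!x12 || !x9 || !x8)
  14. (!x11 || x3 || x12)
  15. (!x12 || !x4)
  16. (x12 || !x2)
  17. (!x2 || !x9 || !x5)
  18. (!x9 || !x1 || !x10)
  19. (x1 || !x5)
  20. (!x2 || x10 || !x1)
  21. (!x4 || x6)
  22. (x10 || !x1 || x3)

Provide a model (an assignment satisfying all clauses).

x1 = T, x2 = F, x3 = T, x4 = F, x5 = T, x6 = T, x7 = F, x8 = F, x9 = T, x10 = F, x11 = T, x12 = F

Pure literal: x6 appears only positively; assign x6 = True.
x7 occurs only negated in the remaining clauses — set x7 = False.
Branch on x1: take x1 = True.
Try x2 = False.
The remaining clauses are satisfied by x3 = True, x4 = False, x5 = True, x8 = False, x9 = True, x10 = False, x11 = True, x12 = False.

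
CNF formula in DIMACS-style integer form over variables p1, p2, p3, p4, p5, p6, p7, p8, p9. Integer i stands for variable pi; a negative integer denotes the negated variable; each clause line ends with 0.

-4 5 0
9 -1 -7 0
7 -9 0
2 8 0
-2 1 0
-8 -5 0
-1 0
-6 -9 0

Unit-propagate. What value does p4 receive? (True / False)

False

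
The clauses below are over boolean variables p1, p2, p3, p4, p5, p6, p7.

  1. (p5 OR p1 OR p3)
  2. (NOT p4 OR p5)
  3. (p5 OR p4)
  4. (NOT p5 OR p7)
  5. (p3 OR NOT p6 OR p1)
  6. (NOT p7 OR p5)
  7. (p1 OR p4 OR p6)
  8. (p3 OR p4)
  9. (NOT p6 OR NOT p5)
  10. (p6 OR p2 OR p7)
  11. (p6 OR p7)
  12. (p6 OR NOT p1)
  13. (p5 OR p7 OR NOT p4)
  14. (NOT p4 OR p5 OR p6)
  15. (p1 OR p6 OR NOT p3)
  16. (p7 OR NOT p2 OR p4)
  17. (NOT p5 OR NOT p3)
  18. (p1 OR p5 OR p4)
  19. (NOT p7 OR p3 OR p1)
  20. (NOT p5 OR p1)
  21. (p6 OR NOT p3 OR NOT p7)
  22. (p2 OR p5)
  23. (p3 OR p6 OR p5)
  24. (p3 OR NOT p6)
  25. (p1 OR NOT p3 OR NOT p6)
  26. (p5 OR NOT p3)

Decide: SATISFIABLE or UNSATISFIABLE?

UNSATISFIABLE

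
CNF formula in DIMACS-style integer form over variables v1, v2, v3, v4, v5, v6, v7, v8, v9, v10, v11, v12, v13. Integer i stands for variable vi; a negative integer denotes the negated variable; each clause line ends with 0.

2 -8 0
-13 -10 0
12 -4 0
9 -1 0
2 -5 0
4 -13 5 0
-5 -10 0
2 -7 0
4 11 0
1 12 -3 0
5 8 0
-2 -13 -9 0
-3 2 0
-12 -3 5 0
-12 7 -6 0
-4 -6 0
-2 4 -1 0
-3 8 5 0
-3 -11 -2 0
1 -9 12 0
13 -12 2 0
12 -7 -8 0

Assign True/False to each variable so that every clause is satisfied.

v1=F, v2=T, v3=F, v4=F, v5=T, v6=F, v7=T, v8=F, v9=F, v10=F, v11=T, v12=F, v13=T

Check each clause:
  1. (v2 ∨ ¬v8) — ¬v8 is true.
  2. (¬v13 ∨ ¬v10) — ¬v10 is true.
  3. (v12 ∨ ¬v4) — ¬v4 is true.
  4. (v9 ∨ ¬v1) — ¬v1 is true.
  5. (v2 ∨ ¬v5) — v2 is true.
  6. (v4 ∨ ¬v13 ∨ v5) — v5 is true.
  7. (¬v5 ∨ ¬v10) — ¬v10 is true.
  8. (v2 ∨ ¬v7) — v2 is true.
  9. (v11 ∨ v4) — v11 is true.
  10. (¬v3 ∨ v1 ∨ v12) — ¬v3 is true.
  11. (v8 ∨ v5) — v5 is true.
  12. (¬v9 ∨ ¬v2 ∨ ¬v13) — ¬v9 is true.
  13. (v2 ∨ ¬v3) — v2 is true.
  14. (v5 ∨ ¬v12 ∨ ¬v3) — v5 is true.
  15. (v7 ∨ ¬v12 ∨ ¬v6) — ¬v6 is true.
  16. (¬v4 ∨ ¬v6) — ¬v6 is true.
  17. (v4 ∨ ¬v1 ∨ ¬v2) — ¬v1 is true.
  18. (v5 ∨ ¬v3 ∨ v8) — v5 is true.
  19. (¬v2 ∨ ¬v11 ∨ ¬v3) — ¬v3 is true.
  20. (¬v9 ∨ v12 ∨ v1) — ¬v9 is true.
  21. (v13 ∨ ¬v12 ∨ v2) — v2 is true.
  22. (v12 ∨ ¬v8 ∨ ¬v7) — ¬v8 is true.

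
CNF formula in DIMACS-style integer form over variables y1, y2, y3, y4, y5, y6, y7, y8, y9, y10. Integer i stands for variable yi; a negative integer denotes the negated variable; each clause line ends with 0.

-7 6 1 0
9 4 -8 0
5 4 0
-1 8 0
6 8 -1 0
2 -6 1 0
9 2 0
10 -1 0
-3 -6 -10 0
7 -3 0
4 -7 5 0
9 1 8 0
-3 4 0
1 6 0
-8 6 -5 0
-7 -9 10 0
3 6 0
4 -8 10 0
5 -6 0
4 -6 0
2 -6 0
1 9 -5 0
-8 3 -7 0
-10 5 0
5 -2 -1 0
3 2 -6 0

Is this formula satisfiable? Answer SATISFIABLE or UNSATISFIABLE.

SATISFIABLE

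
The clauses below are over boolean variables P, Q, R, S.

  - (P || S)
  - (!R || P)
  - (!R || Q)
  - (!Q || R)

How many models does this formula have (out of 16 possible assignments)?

Satisfying assignments:
  P=0 Q=0 R=0 S=1
  P=1 Q=0 R=0 S=0
  P=1 Q=0 R=0 S=1
  P=1 Q=1 R=1 S=0
  P=1 Q=1 R=1 S=1
That's 5 in total.

5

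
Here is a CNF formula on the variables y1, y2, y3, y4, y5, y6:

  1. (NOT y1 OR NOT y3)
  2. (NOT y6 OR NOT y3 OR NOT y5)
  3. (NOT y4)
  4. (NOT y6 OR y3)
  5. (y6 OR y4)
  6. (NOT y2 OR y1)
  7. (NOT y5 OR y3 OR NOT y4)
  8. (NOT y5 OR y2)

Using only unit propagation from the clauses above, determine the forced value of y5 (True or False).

(NOT y4) stands alone — y4 = False.
In (y6 OR y4), y4 is now false; y6 must hold, so y6 = True.
(NOT y6 OR y3) with y6 = True leaves only y3, so y3 = True.
From (NOT y1 OR NOT y3) and y3 = True: y1 = False.
From (NOT y6 OR NOT y3 OR NOT y5) and y6 = True, y3 = True: y5 = False.

False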